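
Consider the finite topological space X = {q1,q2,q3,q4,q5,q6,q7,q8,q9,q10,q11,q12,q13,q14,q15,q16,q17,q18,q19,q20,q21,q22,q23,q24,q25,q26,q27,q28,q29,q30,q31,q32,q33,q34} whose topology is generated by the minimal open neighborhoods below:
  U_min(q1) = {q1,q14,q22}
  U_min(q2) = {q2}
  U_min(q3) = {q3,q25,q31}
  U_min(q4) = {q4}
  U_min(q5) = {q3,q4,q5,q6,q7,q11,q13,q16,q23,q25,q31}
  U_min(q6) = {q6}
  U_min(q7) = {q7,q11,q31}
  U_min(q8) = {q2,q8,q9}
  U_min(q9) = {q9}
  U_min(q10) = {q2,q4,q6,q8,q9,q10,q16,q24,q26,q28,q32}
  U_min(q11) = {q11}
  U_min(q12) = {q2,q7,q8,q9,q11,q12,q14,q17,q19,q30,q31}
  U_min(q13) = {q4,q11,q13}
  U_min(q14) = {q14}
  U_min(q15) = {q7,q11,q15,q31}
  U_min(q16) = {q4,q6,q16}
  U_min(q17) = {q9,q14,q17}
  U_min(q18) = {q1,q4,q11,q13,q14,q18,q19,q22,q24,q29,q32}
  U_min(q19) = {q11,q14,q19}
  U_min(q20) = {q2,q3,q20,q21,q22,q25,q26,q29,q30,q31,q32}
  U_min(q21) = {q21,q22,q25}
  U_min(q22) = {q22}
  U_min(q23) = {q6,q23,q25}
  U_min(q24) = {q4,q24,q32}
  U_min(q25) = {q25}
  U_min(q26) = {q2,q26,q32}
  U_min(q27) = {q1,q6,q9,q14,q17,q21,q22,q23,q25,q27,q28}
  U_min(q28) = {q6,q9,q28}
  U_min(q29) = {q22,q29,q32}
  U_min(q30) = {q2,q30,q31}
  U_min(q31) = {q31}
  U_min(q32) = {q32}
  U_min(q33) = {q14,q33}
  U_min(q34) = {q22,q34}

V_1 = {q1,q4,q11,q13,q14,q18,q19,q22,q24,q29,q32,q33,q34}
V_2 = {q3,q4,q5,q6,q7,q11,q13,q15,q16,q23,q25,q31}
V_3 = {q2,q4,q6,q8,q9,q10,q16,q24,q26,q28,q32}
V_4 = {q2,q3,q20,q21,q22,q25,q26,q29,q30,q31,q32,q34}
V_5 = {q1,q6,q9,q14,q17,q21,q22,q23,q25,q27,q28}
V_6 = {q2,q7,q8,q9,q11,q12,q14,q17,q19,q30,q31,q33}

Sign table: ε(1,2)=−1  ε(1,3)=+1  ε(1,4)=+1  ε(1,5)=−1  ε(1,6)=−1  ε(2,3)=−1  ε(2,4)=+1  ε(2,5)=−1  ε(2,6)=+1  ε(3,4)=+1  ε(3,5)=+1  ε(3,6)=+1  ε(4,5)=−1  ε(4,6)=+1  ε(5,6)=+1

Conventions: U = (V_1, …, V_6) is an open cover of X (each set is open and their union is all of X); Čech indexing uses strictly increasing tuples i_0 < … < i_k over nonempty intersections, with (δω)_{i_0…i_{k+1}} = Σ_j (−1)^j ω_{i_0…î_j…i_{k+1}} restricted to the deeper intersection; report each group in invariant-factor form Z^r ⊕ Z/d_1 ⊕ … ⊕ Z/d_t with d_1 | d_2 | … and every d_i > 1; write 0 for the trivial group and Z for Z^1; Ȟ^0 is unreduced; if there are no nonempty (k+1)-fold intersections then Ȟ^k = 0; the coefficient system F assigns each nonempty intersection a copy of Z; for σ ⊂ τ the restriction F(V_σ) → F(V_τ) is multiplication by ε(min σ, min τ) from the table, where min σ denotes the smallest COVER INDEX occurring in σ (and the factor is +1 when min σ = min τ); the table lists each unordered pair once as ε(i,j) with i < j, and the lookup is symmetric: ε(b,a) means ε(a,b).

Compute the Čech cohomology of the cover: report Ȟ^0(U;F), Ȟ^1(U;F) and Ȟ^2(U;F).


Ȟ^0(U;F) ≅ 0,  Ȟ^1(U;F) ≅ Z/2,  Ȟ^2(U;F) ≅ Z

nerve simplices:
  V12={q4,q11,q13} V13={q4,q24,q32} V14={q22,q29,q32,q34} V15={q1,q14,q22} V16={q11,q14,q19,q33} V23={q4,q6,q16} V24={q3,q25,q31} V25={q6,q23,q25} V26={q7,q11,q31} V34={q2,q26,q32} V35={q6,q9,q28} V36={q2,q8,q9} V45={q21,q22,q25} V46={q2,q30,q31} V56={q9,q14,q17}
  V123={q4} V126={q11} V134={q32} V145={q22} V156={q14} V235={q6} V245={q25} V246={q31} V346={q2} V356={q9}
C dims 6,15,10; δ0: rk 6, SNF 1^5·2; δ1: rk 9, SNF 1^9
degree 0: 6−6−0 = 0 → Ȟ^0 ≅ 0
degree 1: 15−9−6 = 0 plus torsion [2] → Ȟ^1 ≅ Z/2
degree 2: 10−0−9 = 1 → Ȟ^2 ≅ Z


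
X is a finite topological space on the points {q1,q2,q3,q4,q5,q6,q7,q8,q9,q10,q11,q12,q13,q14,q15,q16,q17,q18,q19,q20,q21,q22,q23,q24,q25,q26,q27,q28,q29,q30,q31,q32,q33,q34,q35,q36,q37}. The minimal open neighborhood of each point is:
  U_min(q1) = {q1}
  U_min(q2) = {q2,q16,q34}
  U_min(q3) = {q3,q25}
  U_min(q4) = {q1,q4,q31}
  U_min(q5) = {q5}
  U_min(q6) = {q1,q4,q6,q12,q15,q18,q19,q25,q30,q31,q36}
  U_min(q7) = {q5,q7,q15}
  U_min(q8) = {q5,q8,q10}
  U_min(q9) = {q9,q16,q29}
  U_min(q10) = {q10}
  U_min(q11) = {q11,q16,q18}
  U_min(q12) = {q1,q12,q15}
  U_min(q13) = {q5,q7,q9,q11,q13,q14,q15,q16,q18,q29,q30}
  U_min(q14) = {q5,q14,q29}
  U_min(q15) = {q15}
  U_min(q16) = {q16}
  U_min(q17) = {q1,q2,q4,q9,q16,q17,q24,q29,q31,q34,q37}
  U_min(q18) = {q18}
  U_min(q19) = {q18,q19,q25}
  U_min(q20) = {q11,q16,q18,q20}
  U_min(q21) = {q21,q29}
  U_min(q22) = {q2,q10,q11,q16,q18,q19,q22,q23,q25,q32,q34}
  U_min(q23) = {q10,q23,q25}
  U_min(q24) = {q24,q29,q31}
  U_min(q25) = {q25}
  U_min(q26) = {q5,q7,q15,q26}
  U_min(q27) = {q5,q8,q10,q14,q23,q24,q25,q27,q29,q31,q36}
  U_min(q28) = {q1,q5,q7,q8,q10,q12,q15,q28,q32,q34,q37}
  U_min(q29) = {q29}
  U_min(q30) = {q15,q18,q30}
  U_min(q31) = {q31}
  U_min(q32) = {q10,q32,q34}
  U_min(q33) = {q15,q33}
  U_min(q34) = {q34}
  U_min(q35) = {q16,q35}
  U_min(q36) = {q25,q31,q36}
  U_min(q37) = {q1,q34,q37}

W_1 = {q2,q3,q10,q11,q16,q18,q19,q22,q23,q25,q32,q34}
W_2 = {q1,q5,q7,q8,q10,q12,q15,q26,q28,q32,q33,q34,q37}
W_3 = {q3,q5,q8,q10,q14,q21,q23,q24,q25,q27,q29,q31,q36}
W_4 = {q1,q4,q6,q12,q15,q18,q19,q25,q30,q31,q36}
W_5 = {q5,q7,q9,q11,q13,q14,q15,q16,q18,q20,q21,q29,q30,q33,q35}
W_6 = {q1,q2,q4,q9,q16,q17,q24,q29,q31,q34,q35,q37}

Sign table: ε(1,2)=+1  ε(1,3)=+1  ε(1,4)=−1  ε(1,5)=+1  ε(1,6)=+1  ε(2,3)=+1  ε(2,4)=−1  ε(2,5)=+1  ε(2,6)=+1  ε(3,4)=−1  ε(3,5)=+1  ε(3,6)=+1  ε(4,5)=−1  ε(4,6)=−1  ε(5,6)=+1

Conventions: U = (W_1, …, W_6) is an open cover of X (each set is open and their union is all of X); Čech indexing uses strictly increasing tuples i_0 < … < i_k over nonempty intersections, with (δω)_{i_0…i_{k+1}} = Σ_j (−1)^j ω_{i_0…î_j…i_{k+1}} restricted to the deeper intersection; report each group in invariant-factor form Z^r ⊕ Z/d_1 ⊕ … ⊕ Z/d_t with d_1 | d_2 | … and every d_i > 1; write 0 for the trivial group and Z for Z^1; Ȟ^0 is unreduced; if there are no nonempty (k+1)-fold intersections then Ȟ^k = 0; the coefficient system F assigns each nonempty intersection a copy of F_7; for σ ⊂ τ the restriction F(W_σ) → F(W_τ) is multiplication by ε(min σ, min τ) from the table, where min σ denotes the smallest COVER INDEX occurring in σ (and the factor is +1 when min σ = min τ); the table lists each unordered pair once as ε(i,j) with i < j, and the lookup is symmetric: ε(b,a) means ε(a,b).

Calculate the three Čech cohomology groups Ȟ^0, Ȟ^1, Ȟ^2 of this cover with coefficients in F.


Ȟ^0 ≅ Z/7, Ȟ^1 ≅ 0, Ȟ^2 ≅ 0

cover nerve:
  W12={q10,q32,q34} W13={q3,q10,q23,q25} W14={q18,q19,q25} W15={q11,q16,q18} W16={q2,q16,q34} W23={q5,q8,q10} W24={q1,q12,q15} W25={q5,q7,q15,q33} W26={q1,q34,q37} W34={q25,q31,q36} W35={q5,q14,q21,q29} W36={q24,q29,q31} W45={q15,q18,q30} W46={q1,q4,q31} W56={q9,q16,q29,q35}
  W123={q10} W126={q34} W134={q25} W145={q18} W156={q16} W235={q5} W245={q15} W246={q1} W346={q31} W356={q29}
C dims 6,15,10; δ0: rk_F7 5; δ1: rk_F7 10
Ȟ^0: (6−5)−0=1 ⇒ Z/7
Ȟ^1: (15−10)−5=0 ⇒ 0
Ȟ^2: (10−0)−10=0 ⇒ 0


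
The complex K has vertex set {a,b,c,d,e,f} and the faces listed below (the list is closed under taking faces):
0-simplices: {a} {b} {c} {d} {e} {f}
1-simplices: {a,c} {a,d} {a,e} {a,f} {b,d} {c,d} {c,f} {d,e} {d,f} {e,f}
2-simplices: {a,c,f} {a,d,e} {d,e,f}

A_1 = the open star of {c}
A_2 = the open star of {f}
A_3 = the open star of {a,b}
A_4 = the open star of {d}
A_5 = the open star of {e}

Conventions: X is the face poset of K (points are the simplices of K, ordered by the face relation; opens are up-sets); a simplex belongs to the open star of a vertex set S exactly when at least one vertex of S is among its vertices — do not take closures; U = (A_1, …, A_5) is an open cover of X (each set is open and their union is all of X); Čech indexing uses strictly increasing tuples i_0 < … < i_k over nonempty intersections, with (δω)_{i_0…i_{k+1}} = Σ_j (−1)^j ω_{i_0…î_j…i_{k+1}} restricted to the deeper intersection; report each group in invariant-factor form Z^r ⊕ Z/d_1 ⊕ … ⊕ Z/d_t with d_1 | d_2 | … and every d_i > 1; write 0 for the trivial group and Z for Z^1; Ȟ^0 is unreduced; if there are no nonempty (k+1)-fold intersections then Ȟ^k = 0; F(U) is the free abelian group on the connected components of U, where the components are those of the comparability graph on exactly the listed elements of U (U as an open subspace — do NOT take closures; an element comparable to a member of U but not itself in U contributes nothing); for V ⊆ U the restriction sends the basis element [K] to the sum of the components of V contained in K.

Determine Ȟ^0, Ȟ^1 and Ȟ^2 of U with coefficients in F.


Ȟ^0 ≅ Z; Ȟ^1 ≅ Z^2; Ȟ^2 ≅ 0

nerve of the cover:
  A1={{c},{a,c},{c,d},{c,f},{a,c,f}} A2={{f},{a,f},{c,f},{d,f},{e,f},{a,c,f},{d,e,f}} A3={{a},{b},{a,c},{a,d},{a,e},{a,f},{b,d},{a,c,f},{a,d,e}} A4={{d},{a,d},{b,d},{c,d},{d,e},{d,f},{a,d,e},{d,e,f}} A5={{e},{a,e},{d,e},{e,f},{a,d,e},{d,e,f}}
  A12={{c,f},{a,c,f}} A13={{a,c},{a,c,f}} A14={{c,d}} A23={{a,f},{a,c,f}} A24={{d,f},{d,e,f}} A25={{e,f},{d,e,f}} A34={{a,d},{b,d},{a,d,e}} A35={{a,e},{a,d,e}} A45={{d,e},{a,d,e},{d,e,f}}
  A123={{a,c,f}} A245={{d,e,f}} A345={{a,d,e}}
components per intersection:
  A1: {{c},{a,c},{c,d},{c,f},{a,c,f}}
  A2: {{f},{a,f},{c,f},{d,f},{e,f},{a,c,f},{d,e,f}}
  A3: {{a},{a,c},{a,d},{a,e},{a,f},{a,c,f},{a,d,e}} {{b},{b,d}}
  A4: {{d},{a,d},{b,d},{c,d},{d,e},{d,f},{a,d,e},{d,e,f}}
  A5: {{e},{a,e},{d,e},{e,f},{a,d,e},{d,e,f}}
  A12: {{c,f},{a,c,f}}
  A13: {{a,c},{a,c,f}}
  A14: {{c,d}}
  A23: {{a,f},{a,c,f}}
  A24: {{d,f},{d,e,f}}
  A25: {{e,f},{d,e,f}}
  A34: {{a,d},{a,d,e}} {{b,d}}
  A35: {{a,e},{a,d,e}}
  A45: {{d,e},{a,d,e},{d,e,f}}
  A123: {{a,c,f}}
  A245: {{d,e,f}}
  A345: {{a,d,e}}
C dims 6,10,3; δ0: rk 5, SNF 1^5; δ1: rk 3, SNF 1^3
Ȟ^0 = (6 − 5) − 0 = 1, so Ȟ^0 ≅ Z
Ȟ^1 = (10 − 3) − 5 = 2, so Ȟ^1 ≅ Z^2
Ȟ^2 = (3 − 0) − 3 = 0, so Ȟ^2 ≅ 0


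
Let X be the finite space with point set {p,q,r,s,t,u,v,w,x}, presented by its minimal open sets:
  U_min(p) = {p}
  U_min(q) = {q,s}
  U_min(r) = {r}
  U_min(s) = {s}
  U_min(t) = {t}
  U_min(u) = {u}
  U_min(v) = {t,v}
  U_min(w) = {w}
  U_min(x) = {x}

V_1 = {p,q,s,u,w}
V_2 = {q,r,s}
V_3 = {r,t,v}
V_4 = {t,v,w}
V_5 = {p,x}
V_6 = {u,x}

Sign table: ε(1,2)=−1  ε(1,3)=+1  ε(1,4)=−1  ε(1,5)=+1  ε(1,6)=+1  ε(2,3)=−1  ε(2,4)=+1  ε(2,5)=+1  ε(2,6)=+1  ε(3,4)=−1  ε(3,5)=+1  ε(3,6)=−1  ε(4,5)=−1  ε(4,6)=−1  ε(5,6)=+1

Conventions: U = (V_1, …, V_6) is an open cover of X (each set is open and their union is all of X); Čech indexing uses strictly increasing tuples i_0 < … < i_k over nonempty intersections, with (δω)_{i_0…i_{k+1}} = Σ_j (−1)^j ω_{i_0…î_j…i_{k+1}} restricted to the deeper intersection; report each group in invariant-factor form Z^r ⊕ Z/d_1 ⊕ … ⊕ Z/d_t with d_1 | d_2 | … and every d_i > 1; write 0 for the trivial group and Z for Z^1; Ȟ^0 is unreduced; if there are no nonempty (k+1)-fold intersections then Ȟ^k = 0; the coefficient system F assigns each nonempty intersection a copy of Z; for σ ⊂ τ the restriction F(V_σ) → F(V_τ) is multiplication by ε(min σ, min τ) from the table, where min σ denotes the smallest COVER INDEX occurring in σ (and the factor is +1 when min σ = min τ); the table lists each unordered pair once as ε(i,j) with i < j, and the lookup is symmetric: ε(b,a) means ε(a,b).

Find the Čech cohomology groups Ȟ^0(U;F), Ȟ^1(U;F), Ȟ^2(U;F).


cover nerve:
  V12={q,s} V14={w} V15={p} V16={u} V23={r} V34={t,v} V56={x}
C dims 6,7; δ0: rk 5, SNF 1^5
Ȟ^0: (6−5)−0=1 ⇒ Z
Ȟ^1: (7−0)−5=2 ⇒ Z^2
Ȟ^2: (0−0)−0=0 ⇒ 0

Ȟ^0(U;F) ≅ Z,  Ȟ^1(U;F) ≅ Z^2,  Ȟ^2(U;F) ≅ 0


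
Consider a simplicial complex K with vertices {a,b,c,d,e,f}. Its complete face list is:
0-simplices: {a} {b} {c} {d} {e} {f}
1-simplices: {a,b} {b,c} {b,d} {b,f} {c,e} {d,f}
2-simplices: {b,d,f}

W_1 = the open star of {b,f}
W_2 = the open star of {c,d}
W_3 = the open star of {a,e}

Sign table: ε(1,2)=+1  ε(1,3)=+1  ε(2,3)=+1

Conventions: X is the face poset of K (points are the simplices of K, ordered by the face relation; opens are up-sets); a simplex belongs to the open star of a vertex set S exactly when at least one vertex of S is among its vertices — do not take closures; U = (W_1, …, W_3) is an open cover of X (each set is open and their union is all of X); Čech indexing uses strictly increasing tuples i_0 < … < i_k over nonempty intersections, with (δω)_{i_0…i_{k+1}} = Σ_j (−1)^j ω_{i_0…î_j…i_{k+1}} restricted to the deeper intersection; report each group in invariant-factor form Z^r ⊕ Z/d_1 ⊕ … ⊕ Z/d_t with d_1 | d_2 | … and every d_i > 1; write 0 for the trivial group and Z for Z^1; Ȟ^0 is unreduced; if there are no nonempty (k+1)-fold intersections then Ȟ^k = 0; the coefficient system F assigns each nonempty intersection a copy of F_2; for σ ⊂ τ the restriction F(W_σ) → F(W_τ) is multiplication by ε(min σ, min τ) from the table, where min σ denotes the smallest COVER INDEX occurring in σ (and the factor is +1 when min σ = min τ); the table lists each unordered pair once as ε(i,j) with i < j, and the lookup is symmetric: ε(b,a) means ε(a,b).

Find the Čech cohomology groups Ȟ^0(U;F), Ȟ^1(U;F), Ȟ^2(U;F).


Ȟ^0 = Z/2,  Ȟ^1 = Z/2,  Ȟ^2 = 0

nonempty intersections:
  W1={{b},{f},{a,b},{b,c},{b,d},{b,f},{d,f},{b,d,f}} W2={{c},{d},{b,c},{b,d},{c,e},{d,f},{b,d,f}} W3={{a},{e},{a,b},{c,e}}
  W12={{b,c},{b,d},{d,f},{b,d,f}} W13={{a,b}} W23={{c,e}}
C dims 3,3; δ0: rk_F2 2
Ȟ^0: (3−2)−0=1 ⇒ Z/2
Ȟ^1: (3−0)−2=1 ⇒ Z/2
Ȟ^2: (0−0)−0=0 ⇒ 0


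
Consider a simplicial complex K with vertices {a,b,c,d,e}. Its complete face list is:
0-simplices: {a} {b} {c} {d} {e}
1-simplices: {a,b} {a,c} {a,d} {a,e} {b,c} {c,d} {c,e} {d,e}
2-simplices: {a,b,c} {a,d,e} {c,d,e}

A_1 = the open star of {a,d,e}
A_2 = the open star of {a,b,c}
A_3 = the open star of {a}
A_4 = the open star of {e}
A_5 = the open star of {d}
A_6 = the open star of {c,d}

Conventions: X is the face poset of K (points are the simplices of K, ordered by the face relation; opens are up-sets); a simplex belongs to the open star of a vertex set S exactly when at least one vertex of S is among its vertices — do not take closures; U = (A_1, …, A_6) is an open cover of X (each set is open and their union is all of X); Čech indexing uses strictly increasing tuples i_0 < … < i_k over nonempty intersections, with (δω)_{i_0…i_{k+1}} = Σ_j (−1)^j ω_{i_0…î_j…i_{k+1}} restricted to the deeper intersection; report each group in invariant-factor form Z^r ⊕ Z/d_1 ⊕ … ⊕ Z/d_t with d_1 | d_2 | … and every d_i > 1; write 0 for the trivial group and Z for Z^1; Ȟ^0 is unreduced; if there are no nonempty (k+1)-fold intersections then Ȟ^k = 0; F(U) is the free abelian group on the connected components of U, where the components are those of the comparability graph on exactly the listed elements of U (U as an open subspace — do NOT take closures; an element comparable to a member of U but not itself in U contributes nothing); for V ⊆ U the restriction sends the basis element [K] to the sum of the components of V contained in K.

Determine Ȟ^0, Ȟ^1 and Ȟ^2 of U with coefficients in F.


nerve of the cover:
  A1={{a},{d},{e},{a,b},{a,c},{a,d},{a,e},{c,d},{c,e},{d,e},{a,b,c},{a,d,e},{c,d,e}} A2={{a},{b},{c},{a,b},{a,c},{a,d},{a,e},{b,c},{c,d},{c,e},{a,b,c},{a,d,e},{c,d,e}} A3={{a},{a,b},{a,c},{a,d},{a,e},{a,b,c},{a,d,e}} A4={{e},{a,e},{c,e},{d,e},{a,d,e},{c,d,e}} A5={{d},{a,d},{c,d},{d,e},{a,d,e},{c,d,e}} A6={{c},{d},{a,c},{a,d},{b,c},{c,d},{c,e},{d,e},{a,b,c},{a,d,e},{c,d,e}}
  A12={{a},{a,b},{a,c},{a,d},{a,e},{c,d},{c,e},{a,b,c},{a,d,e},{c,d,e}} A13={{a},{a,b},{a,c},{a,d},{a,e},{a,b,c},{a,d,e}} A14={{e},{a,e},{c,e},{d,e},{a,d,e},{c,d,e}} A15={{d},{a,d},{c,d},{d,e},{a,d,e},{c,d,e}} A16={{d},{a,c},{a,d},{c,d},{c,e},{d,e},{a,b,c},{a,d,e},{c,d,e}} A23={{a},{a,b},{a,c},{a,d},{a,e},{a,b,c},{a,d,e}} A24={{a,e},{c,e},{a,d,e},{c,d,e}} A25={{a,d},{c,d},{a,d,e},{c,d,e}} A26={{c},{a,c},{a,d},{b,c},{c,d},{c,e},{a,b,c},{a,d,e},{c,d,e}} A34={{a,e},{a,d,e}} A35={{a,d},{a,d,e}} A36={{a,c},{a,d},{a,b,c},{a,d,e}} A45={{d,e},{a,d,e},{c,d,e}} A46={{c,e},{d,e},{a,d,e},{c,d,e}} A56={{d},{a,d},{c,d},{d,e},{a,d,e},{c,d,e}}
  A123={{a},{a,b},{a,c},{a,d},{a,e},{a,b,c},{a,d,e}} A124={{a,e},{c,e},{a,d,e},{c,d,e}} A125={{a,d},{c,d},{a,d,e},{c,d,e}} A126={{a,c},{a,d},{c,d},{c,e},{a,b,c},{a,d,e},{c,d,e}} A134={{a,e},{a,d,e}} A135={{a,d},{a,d,e}} A136={{a,c},{a,d},{a,b,c},{a,d,e}} A145={{d,e},{a,d,e},{c,d,e}} A146={{c,e},{d,e},{a,d,e},{c,d,e}} A156={{d},{a,d},{c,d},{d,e},{a,d,e},{c,d,e}} A234={{a,e},{a,d,e}} A235={{a,d},{a,d,e}} A236={{a,c},{a,d},{a,b,c},{a,d,e}} A245={{a,d,e},{c,d,e}} A246={{c,e},{a,d,e},{c,d,e}} A256={{a,d},{c,d},{a,d,e},{c,d,e}} A345={{a,d,e}} A346={{a,d,e}} A356={{a,d},{a,d,e}} A456={{d,e},{a,d,e},{c,d,e}}
  A1234={{a,e},{a,d,e}} A1235={{a,d},{a,d,e}} A1236={{a,c},{a,d},{a,b,c},{a,d,e}} A1245={{a,d,e},{c,d,e}} A1246={{c,e},{a,d,e},{c,d,e}} A1256={{a,d},{c,d},{a,d,e},{c,d,e}} A1345={{a,d,e}} A1346={{a,d,e}} A1356={{a,d},{a,d,e}} A1456={{d,e},{a,d,e},{c,d,e}} A2345={{a,d,e}} A2346={{a,d,e}} A2356={{a,d},{a,d,e}} A2456={{a,d,e},{c,d,e}} A3456={{a,d,e}}
  A12345={{a,d,e}} A12346={{a,d,e}} A12356={{a,d},{a,d,e}} A12456={{a,d,e},{c,d,e}} A13456={{a,d,e}} A23456={{a,d,e}}
  A123456={{a,d,e}}
components per intersection:
  A1: {{a},{d},{e},{a,b},{a,c},{a,d},{a,e},{c,d},{c,e},{d,e},{a,b,c},{a,d,e},{c,d,e}}
  A2: {{a},{b},{c},{a,b},{a,c},{a,d},{a,e},{b,c},{c,d},{c,e},{a,b,c},{a,d,e},{c,d,e}}
  A3: {{a},{a,b},{a,c},{a,d},{a,e},{a,b,c},{a,d,e}}
  A4: {{e},{a,e},{c,e},{d,e},{a,d,e},{c,d,e}}
  A5: {{d},{a,d},{c,d},{d,e},{a,d,e},{c,d,e}}
  A6: {{c},{d},{a,c},{a,d},{b,c},{c,d},{c,e},{d,e},{a,b,c},{a,d,e},{c,d,e}}
  A12: {{a},{a,b},{a,c},{a,d},{a,e},{a,b,c},{a,d,e}} {{c,d},{c,e},{c,d,e}}
  A13: {{a},{a,b},{a,c},{a,d},{a,e},{a,b,c},{a,d,e}}
  A14: {{e},{a,e},{c,e},{d,e},{a,d,e},{c,d,e}}
  A15: {{d},{a,d},{c,d},{d,e},{a,d,e},{c,d,e}}
  A16: {{d},{a,d},{c,d},{c,e},{d,e},{a,d,e},{c,d,e}} {{a,c},{a,b,c}}
  A23: {{a},{a,b},{a,c},{a,d},{a,e},{a,b,c},{a,d,e}}
  A24: {{a,e},{a,d,e}} {{c,e},{c,d,e}}
  A25: {{a,d},{a,d,e}} {{c,d},{c,d,e}}
  A26: {{c},{a,c},{b,c},{c,d},{c,e},{a,b,c},{c,d,e}} {{a,d},{a,d,e}}
  A34: {{a,e},{a,d,e}}
  A35: {{a,d},{a,d,e}}
  A36: {{a,c},{a,b,c}} {{a,d},{a,d,e}}
  A45: {{d,e},{a,d,e},{c,d,e}}
  A46: {{c,e},{d,e},{a,d,e},{c,d,e}}
  A56: {{d},{a,d},{c,d},{d,e},{a,d,e},{c,d,e}}
  A123: {{a},{a,b},{a,c},{a,d},{a,e},{a,b,c},{a,d,e}}
  A124: {{a,e},{a,d,e}} {{c,e},{c,d,e}}
  A125: {{a,d},{a,d,e}} {{c,d},{c,d,e}}
  A126: {{a,c},{a,b,c}} {{a,d},{a,d,e}} {{c,d},{c,e},{c,d,e}}
  A134: {{a,e},{a,d,e}}
  A135: {{a,d},{a,d,e}}
  A136: {{a,c},{a,b,c}} {{a,d},{a,d,e}}
  A145: {{d,e},{a,d,e},{c,d,e}}
  A146: {{c,e},{d,e},{a,d,e},{c,d,e}}
  A156: {{d},{a,d},{c,d},{d,e},{a,d,e},{c,d,e}}
  A234: {{a,e},{a,d,e}}
  A235: {{a,d},{a,d,e}}
  A236: {{a,c},{a,b,c}} {{a,d},{a,d,e}}
  A245: {{a,d,e}} {{c,d,e}}
  A246: {{c,e},{c,d,e}} {{a,d,e}}
  A256: {{a,d},{a,d,e}} {{c,d},{c,d,e}}
  A345: {{a,d,e}}
  A346: {{a,d,e}}
  A356: {{a,d},{a,d,e}}
  A456: {{d,e},{a,d,e},{c,d,e}}
  A1234: {{a,e},{a,d,e}}
  A1235: {{a,d},{a,d,e}}
  A1236: {{a,c},{a,b,c}} {{a,d},{a,d,e}}
  A1245: {{a,d,e}} {{c,d,e}}
  A1246: {{c,e},{c,d,e}} {{a,d,e}}
  A1256: {{a,d},{a,d,e}} {{c,d},{c,d,e}}
  A1345: {{a,d,e}}
  A1346: {{a,d,e}}
  A1356: {{a,d},{a,d,e}}
  A1456: {{d,e},{a,d,e},{c,d,e}}
  A2345: {{a,d,e}}
  A2346: {{a,d,e}}
  A2356: {{a,d},{a,d,e}}
  A2456: {{a,d,e}} {{c,d,e}}
  A3456: {{a,d,e}}
  A12345: {{a,d,e}}
  A12346: {{a,d,e}}
  A12356: {{a,d},{a,d,e}}
  A12456: {{a,d,e}} {{c,d,e}}
  A13456: {{a,d,e}}
  A23456: {{a,d,e}}
  A123456: {{a,d,e}}
C dims 6,21,29,20; δ0: rk 5, SNF 1^5; δ1: rk 15, SNF 1^15; δ2: rk 14, SNF 1^14
Ȟ^0 = (6 − 5) − 0 = 1, so Ȟ^0 ≅ Z
Ȟ^1 = (21 − 15) − 5 = 1, so Ȟ^1 ≅ Z
Ȟ^2 = (29 − 14) − 15 = 0, so Ȟ^2 ≅ 0

Ȟ^0 ≅ Z, Ȟ^1 ≅ Z and Ȟ^2 ≅ 0


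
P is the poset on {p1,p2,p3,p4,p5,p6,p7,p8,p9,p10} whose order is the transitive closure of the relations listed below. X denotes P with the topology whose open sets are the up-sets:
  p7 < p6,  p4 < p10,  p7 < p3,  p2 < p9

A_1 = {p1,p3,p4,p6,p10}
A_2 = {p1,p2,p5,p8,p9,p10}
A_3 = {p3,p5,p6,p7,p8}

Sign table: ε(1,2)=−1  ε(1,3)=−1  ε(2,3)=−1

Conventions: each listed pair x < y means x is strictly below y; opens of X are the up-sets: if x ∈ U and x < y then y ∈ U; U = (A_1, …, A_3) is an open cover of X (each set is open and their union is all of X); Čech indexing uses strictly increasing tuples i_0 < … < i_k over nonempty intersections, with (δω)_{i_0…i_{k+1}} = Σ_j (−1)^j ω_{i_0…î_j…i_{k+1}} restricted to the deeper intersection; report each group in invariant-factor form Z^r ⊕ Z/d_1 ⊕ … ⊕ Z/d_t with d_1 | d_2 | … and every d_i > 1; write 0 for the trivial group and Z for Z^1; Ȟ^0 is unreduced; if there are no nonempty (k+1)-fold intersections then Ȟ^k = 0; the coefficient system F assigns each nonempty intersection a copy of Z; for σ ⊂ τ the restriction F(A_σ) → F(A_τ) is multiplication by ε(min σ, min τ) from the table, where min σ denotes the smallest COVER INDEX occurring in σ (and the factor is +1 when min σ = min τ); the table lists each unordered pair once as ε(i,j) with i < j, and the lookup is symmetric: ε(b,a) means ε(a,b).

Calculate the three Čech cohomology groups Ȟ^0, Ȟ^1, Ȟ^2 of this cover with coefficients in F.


nerve simplices:
  A12={p1,p10} A13={p3,p6} A23={p5,p8}
C dims 3,3; δ0: rk 3, SNF 1^2·2
degree 0: 3−3−0 = 0 → Ȟ^0 ≅ 0
degree 1: 3−0−3 = 0 plus torsion [2] → Ȟ^1 ≅ Z/2
degree 2: 0−0−0 = 0 → Ȟ^2 ≅ 0

Ȟ^0(U;F) ≅ 0; Ȟ^1(U;F) ≅ Z/2; Ȟ^2(U;F) ≅ 0


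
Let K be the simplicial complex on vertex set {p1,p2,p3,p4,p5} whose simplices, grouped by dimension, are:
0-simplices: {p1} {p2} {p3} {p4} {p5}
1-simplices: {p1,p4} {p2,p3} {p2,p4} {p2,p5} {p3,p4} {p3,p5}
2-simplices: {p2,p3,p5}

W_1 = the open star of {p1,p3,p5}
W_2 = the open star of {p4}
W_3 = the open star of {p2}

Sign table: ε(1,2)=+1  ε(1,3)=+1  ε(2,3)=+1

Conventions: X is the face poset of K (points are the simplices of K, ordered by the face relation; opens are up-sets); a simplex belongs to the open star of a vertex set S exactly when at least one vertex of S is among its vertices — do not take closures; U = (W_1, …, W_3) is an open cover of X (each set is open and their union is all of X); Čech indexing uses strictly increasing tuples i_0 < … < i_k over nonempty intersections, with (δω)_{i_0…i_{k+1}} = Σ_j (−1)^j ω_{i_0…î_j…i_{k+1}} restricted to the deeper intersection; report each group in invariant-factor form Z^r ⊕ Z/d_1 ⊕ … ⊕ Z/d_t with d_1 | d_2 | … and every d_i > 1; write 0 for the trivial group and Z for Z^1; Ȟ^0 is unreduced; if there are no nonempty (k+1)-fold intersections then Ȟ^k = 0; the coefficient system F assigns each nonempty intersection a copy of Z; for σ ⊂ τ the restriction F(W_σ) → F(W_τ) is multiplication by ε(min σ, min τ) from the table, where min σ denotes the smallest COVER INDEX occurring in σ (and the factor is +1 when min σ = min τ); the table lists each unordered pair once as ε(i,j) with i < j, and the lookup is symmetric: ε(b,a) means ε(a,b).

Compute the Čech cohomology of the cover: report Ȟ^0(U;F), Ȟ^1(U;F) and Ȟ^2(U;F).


Ȟ^0 = Z; Ȟ^1 = Z; Ȟ^2 = 0

cover nerve:
  W1={{p1},{p3},{p5},{p1,p4},{p2,p3},{p2,p5},{p3,p4},{p3,p5},{p2,p3,p5}} W2={{p4},{p1,p4},{p2,p4},{p3,p4}} W3={{p2},{p2,p3},{p2,p4},{p2,p5},{p2,p3,p5}}
  W12={{p1,p4},{p3,p4}} W13={{p2,p3},{p2,p5},{p2,p3,p5}} W23={{p2,p4}}
C dims 3,3; δ0: rk 2, SNF 1^2
Ȟ^0: (3−2)−0=1 ⇒ Z
Ȟ^1: (3−0)−2=1 ⇒ Z
Ȟ^2: (0−0)−0=0 ⇒ 0


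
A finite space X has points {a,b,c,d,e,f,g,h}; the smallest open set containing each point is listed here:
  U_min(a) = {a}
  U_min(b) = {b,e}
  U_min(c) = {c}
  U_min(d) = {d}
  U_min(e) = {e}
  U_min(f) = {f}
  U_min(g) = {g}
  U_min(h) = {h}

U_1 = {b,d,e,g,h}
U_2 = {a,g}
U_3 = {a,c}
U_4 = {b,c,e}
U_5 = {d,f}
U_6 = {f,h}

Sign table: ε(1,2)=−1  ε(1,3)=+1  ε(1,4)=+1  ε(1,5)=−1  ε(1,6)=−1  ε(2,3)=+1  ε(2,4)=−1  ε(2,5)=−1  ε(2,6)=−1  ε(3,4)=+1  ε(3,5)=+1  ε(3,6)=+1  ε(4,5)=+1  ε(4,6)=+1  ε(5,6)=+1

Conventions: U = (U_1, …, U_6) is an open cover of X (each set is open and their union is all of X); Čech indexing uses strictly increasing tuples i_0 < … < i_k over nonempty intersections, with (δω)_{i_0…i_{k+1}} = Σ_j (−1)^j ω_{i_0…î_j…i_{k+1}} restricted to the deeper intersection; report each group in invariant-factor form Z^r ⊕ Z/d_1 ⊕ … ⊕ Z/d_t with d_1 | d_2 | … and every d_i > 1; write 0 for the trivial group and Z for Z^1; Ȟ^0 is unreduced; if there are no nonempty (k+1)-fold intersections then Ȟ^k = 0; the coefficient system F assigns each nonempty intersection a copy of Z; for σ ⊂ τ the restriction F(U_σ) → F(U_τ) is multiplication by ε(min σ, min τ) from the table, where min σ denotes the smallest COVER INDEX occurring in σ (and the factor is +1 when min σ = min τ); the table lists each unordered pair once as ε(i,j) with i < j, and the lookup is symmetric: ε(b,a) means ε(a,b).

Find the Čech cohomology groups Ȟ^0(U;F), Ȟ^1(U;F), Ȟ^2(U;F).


nonempty intersections:
  U12={g} U14={b,e} U15={d} U16={h} U23={a} U34={c} U56={f}
C dims 6,7; δ0: rk 6, SNF 1^5·2
Ȟ^0: (6−6)−0=0 ⇒ 0
Ȟ^1: (7−0)−6=1 plus torsion [2] ⇒ Z ⊕ Z/2
Ȟ^2: (0−0)−0=0 ⇒ 0

Ȟ^0(U;F) ≅ 0,  Ȟ^1(U;F) ≅ Z ⊕ Z/2,  Ȟ^2(U;F) ≅ 0


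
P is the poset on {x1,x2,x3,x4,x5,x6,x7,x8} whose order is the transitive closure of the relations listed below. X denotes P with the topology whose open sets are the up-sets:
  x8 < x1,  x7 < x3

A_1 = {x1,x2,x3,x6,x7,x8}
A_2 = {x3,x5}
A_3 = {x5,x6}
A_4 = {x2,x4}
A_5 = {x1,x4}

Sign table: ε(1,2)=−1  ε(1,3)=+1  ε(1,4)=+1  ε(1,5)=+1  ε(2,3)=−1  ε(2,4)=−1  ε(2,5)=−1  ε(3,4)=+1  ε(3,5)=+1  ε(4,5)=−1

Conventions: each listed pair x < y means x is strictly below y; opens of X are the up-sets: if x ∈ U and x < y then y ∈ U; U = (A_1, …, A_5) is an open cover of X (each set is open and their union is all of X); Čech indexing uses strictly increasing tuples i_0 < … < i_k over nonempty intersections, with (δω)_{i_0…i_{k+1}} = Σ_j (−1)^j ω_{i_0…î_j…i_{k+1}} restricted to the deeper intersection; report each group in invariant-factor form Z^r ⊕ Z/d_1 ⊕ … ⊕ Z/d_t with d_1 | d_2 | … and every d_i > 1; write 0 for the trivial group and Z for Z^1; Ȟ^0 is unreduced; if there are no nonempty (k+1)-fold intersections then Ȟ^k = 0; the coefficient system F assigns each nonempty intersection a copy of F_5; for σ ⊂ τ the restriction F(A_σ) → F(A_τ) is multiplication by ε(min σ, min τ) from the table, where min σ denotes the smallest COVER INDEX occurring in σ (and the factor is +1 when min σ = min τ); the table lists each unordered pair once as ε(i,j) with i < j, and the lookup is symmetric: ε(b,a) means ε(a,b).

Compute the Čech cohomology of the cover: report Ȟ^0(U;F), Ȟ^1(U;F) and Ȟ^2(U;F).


Ȟ^0(U;F) ≅ 0,  Ȟ^1(U;F) ≅ Z/5,  Ȟ^2(U;F) ≅ 0

nerve simplices:
  A12={x3} A13={x6} A14={x2} A15={x1} A23={x5} A45={x4}
C dims 5,6; δ0: rk_F5 5
degree 0: 5−5−0 = 0 → Ȟ^0 ≅ 0
degree 1: 6−0−5 = 1 → Ȟ^1 ≅ Z/5
degree 2: 0−0−0 = 0 → Ȟ^2 ≅ 0


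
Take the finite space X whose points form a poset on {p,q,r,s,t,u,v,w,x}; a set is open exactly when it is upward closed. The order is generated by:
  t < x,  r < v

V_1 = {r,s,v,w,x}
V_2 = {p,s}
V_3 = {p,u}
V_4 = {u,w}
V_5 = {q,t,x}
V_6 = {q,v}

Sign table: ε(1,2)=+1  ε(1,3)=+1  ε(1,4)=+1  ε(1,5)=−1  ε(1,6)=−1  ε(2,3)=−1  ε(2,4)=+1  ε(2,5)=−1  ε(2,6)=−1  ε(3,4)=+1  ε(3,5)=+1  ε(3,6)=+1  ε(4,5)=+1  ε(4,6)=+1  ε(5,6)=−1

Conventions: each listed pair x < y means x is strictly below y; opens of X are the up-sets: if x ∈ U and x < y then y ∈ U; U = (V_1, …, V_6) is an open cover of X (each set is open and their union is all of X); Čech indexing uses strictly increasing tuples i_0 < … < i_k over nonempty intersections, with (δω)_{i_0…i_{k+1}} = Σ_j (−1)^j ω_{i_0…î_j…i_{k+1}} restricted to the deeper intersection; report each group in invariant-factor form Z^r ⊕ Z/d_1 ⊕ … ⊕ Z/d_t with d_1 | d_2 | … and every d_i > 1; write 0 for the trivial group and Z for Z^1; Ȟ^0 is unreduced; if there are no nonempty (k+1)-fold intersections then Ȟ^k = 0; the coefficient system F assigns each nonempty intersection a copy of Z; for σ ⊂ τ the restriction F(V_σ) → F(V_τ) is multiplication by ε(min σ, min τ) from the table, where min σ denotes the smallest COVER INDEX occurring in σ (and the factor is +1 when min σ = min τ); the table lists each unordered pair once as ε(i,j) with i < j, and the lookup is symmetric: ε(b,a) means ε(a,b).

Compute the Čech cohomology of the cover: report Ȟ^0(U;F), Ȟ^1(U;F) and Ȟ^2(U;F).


cover nerve:
  V12={s} V14={w} V15={x} V16={v} V23={p} V34={u} V56={q}
C dims 6,7; δ0: rk 6, SNF 1^5·2
Ȟ^0: (6−6)−0=0 ⇒ 0
Ȟ^1: (7−0)−6=1 plus torsion [2] ⇒ Z ⊕ Z/2
Ȟ^2: (0−0)−0=0 ⇒ 0

Ȟ^0(U;F) ≅ 0, Ȟ^1(U;F) ≅ Z ⊕ Z/2, Ȟ^2(U;F) ≅ 0


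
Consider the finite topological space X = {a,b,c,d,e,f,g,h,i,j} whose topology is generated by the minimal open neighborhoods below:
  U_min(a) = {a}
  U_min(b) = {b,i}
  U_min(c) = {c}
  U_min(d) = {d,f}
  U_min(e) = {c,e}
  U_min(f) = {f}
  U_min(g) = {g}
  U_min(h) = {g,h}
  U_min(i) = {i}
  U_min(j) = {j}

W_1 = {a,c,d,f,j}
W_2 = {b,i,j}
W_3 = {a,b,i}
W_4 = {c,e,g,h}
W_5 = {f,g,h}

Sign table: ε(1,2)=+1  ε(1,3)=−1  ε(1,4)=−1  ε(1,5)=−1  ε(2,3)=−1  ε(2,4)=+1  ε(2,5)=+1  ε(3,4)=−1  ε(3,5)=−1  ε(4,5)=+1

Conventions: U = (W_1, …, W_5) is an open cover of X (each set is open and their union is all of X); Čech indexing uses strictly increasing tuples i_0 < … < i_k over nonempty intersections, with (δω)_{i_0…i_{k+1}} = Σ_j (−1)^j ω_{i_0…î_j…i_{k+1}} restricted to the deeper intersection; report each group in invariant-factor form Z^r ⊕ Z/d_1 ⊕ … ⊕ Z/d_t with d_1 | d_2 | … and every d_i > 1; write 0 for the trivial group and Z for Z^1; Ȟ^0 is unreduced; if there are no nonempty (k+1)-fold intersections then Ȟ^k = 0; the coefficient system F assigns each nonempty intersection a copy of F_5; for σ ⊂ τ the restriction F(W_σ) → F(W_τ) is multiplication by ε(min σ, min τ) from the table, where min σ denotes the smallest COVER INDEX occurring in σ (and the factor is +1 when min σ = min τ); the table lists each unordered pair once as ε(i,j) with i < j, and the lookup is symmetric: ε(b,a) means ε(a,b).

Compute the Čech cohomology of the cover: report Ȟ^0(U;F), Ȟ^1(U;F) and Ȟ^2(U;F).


Ȟ^0(U;F) ≅ Z/5, Ȟ^1(U;F) ≅ Z/5 ⊕ Z/5 and Ȟ^2(U;F) ≅ 0

cover nerve:
  W12={j} W13={a} W14={c} W15={f} W23={b,i} W45={g,h}
C dims 5,6; δ0: rk_F5 4
Ȟ^0: (5−4)−0=1 ⇒ Z/5
Ȟ^1: (6−0)−4=2 ⇒ Z/5 ⊕ Z/5
Ȟ^2: (0−0)−0=0 ⇒ 0


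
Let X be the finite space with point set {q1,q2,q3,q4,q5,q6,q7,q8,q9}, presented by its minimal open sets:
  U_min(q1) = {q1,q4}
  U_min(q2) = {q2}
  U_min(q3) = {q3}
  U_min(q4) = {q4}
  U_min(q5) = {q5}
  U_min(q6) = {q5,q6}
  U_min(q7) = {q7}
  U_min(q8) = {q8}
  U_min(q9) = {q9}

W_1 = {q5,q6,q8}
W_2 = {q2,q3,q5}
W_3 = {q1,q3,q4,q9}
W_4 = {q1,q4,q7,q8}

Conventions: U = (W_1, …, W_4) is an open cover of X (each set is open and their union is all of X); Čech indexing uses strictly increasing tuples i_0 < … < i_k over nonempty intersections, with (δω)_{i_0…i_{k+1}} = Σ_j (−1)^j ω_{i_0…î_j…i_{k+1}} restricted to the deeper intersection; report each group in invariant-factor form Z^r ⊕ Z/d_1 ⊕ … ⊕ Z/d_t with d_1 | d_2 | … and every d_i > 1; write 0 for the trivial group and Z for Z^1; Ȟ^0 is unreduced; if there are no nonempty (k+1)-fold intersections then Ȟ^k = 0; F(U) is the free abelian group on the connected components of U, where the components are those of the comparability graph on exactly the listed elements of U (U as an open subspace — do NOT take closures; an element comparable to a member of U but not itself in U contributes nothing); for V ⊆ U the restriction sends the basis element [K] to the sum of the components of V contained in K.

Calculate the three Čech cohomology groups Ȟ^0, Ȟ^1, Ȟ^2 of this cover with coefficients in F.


intersection data:
  W12={q5} W14={q8} W23={q3} W34={q1,q4}
components per intersection:
  W1: {q5,q6} {q8}
  W2: {q2} {q3} {q5}
  W3: {q1,q4} {q3} {q9}
  W4: {q1,q4} {q7} {q8}
  W12: {q5}
  W14: {q8}
  W23: {q3}
  W34: {q1,q4}
C dims 11,4; δ0: rk 4, SNF 1^4
Ȟ^0 = (11 − 4) − 0 = 7, so Ȟ^0 ≅ Z^7
Ȟ^1 = (4 − 0) − 4 = 0, so Ȟ^1 ≅ 0
Ȟ^2 = (0 − 0) − 0 = 0, so Ȟ^2 ≅ 0

Ȟ^0(U;F) ≅ Z^7; Ȟ^1(U;F) ≅ 0; Ȟ^2(U;F) ≅ 0


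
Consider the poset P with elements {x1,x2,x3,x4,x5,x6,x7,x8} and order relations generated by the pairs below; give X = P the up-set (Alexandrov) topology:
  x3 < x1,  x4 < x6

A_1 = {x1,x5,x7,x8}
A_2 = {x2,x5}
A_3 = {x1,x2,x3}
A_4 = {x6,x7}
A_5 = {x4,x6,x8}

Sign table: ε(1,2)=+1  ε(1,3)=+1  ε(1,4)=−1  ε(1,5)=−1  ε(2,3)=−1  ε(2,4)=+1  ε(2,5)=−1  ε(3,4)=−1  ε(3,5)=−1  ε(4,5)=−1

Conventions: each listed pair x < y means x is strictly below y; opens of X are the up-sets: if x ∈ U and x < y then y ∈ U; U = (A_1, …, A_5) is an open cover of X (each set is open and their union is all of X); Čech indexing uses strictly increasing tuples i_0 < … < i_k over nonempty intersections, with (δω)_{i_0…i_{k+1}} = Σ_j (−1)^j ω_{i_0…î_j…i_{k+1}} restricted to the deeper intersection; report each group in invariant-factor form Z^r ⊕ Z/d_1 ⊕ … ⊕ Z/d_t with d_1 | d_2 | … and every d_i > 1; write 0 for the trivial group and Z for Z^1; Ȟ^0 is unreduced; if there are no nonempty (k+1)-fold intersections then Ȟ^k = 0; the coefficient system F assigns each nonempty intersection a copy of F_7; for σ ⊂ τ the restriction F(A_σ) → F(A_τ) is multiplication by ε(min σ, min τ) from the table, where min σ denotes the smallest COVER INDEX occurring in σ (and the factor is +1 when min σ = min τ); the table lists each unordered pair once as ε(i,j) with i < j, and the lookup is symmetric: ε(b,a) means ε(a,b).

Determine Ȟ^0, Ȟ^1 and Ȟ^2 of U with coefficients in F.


Ȟ^0 = 0; Ȟ^1 = Z/7; Ȟ^2 = 0

nerve of the cover:
  A12={x5} A13={x1} A14={x7} A15={x8} A23={x2} A45={x6}
C dims 5,6; δ0: rk_F7 5
Ȟ^0 = (5 − 5) − 0 = 0, so Ȟ^0 ≅ 0
Ȟ^1 = (6 − 0) − 5 = 1, so Ȟ^1 ≅ Z/7
Ȟ^2 = (0 − 0) − 0 = 0, so Ȟ^2 ≅ 0


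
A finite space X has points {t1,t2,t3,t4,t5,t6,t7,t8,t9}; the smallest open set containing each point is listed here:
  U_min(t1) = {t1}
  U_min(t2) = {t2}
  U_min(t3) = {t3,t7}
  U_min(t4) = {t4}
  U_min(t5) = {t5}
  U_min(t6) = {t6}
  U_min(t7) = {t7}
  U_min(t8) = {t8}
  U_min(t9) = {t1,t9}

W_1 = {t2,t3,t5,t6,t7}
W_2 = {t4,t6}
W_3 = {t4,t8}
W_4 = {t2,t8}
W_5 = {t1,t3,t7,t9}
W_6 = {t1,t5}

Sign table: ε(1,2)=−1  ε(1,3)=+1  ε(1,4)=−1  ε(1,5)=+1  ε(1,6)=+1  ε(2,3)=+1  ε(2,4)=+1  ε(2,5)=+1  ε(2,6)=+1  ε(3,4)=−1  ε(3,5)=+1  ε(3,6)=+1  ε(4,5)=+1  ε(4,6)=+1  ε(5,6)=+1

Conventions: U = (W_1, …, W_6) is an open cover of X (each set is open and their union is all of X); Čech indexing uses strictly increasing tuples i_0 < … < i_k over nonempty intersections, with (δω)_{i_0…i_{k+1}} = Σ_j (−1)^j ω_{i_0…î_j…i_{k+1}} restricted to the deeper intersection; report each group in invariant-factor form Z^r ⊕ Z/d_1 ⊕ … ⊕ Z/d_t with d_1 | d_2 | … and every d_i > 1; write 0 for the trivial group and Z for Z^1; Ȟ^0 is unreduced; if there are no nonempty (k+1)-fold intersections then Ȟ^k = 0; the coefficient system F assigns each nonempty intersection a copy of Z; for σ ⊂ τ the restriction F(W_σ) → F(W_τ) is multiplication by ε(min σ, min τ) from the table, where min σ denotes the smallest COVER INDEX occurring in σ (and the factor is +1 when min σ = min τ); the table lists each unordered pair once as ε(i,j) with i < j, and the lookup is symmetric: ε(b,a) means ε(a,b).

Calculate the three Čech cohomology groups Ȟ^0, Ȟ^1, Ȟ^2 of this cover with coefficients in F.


Ȟ^0(U;F) ≅ 0, Ȟ^1(U;F) ≅ Z ⊕ Z/2, Ȟ^2(U;F) ≅ 0

nonempty overlaps:
  W12={t6} W14={t2} W15={t3,t7} W16={t5} W23={t4} W34={t8} W56={t1}
C dims 6,7; δ0: rk 6, SNF 1^5·2
degree 0: 6−6−0 = 0 → Ȟ^0 ≅ 0
degree 1: 7−0−6 = 1 plus torsion [2] → Ȟ^1 ≅ Z ⊕ Z/2
degree 2: 0−0−0 = 0 → Ȟ^2 ≅ 0


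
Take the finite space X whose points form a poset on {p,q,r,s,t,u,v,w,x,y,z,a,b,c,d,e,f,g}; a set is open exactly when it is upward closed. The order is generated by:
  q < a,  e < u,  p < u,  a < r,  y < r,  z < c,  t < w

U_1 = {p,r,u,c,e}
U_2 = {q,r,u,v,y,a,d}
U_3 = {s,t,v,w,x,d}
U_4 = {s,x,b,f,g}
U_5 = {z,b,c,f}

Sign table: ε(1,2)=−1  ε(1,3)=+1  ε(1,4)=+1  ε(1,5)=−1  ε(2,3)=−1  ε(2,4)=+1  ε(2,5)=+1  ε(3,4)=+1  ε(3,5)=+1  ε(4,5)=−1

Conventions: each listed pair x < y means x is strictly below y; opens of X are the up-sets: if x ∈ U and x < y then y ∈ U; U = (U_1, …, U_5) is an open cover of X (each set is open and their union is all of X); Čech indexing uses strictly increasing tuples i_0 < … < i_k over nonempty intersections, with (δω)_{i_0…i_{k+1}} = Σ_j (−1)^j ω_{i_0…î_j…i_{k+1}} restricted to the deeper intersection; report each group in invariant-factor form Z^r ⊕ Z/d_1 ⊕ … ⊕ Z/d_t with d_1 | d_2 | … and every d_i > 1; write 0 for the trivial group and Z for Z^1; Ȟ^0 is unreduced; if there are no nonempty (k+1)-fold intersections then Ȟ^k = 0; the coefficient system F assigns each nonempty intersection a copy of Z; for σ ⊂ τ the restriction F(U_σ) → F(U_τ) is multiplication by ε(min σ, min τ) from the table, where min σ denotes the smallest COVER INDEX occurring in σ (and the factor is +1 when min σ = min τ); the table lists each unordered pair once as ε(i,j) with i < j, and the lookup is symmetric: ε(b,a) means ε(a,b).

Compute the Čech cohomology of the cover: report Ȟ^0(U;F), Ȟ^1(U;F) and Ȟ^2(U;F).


nerve of the cover:
  U12={r,u} U15={c} U23={v,d} U34={s,x} U45={b,f}
C dims 5,5; δ0: rk 4, SNF 1^4
Ȟ^0 = (5 − 4) − 0 = 1, so Ȟ^0 ≅ Z
Ȟ^1 = (5 − 0) − 4 = 1, so Ȟ^1 ≅ Z
Ȟ^2 = (0 − 0) − 0 = 0, so Ȟ^2 ≅ 0

Ȟ^0(U;F) ≅ Z, Ȟ^1(U;F) ≅ Z and Ȟ^2(U;F) ≅ 0


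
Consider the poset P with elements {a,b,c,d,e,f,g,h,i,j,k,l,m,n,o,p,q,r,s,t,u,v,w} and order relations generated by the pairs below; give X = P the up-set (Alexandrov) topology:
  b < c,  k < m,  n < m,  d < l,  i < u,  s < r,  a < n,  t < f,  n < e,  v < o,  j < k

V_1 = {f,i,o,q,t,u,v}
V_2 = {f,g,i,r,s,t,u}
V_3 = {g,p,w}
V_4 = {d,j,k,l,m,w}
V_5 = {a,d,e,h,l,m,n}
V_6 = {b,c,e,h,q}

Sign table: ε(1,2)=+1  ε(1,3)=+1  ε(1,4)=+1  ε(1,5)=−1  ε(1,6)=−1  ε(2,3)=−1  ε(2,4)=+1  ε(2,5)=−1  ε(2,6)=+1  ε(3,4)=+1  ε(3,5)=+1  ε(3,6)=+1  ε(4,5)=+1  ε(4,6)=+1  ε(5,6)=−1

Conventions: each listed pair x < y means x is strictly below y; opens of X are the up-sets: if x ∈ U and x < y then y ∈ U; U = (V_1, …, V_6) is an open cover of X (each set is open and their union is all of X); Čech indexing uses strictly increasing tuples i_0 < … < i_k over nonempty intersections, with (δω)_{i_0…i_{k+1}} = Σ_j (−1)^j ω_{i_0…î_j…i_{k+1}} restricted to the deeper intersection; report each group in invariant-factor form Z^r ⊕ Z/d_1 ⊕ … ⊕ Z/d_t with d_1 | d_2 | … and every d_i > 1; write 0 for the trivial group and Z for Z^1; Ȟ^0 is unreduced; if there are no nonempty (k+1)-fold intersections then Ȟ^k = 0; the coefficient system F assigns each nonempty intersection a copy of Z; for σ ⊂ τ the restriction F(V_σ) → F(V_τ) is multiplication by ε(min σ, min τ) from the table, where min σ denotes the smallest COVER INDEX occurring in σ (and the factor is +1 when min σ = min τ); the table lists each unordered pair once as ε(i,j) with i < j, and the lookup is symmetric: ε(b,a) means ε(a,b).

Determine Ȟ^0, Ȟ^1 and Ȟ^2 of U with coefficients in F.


nerve of the cover:
  V12={f,i,t,u} V16={q} V23={g} V34={w} V45={d,l,m} V56={e,h}
C dims 6,6; δ0: rk 6, SNF 1^5·2
Ȟ^0 = (6 − 6) − 0 = 0, so Ȟ^0 ≅ 0
Ȟ^1 = (6 − 0) − 6 = 0 plus torsion [2], so Ȟ^1 ≅ Z/2
Ȟ^2 = (0 − 0) − 0 = 0, so Ȟ^2 ≅ 0

Ȟ^0 ≅ 0, Ȟ^1 ≅ Z/2, Ȟ^2 ≅ 0
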